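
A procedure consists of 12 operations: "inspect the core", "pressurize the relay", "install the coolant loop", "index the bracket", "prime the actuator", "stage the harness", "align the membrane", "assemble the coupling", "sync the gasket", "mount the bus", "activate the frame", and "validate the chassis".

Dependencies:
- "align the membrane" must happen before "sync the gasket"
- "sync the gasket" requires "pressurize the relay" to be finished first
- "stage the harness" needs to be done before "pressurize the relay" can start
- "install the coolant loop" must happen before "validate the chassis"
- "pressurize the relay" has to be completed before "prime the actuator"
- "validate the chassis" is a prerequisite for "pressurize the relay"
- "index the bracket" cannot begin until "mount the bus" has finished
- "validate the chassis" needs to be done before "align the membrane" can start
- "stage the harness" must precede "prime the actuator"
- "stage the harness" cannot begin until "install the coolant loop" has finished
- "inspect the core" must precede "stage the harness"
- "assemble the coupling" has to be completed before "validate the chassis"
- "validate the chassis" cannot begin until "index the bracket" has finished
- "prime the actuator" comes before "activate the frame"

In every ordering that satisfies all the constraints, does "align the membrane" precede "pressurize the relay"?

"align the membrane" and "pressurize the relay" are not related by any chain of constraints.
There exist valid orderings with "pressurize the relay" before "align the membrane", so "align the membrane" is not required to come first.

No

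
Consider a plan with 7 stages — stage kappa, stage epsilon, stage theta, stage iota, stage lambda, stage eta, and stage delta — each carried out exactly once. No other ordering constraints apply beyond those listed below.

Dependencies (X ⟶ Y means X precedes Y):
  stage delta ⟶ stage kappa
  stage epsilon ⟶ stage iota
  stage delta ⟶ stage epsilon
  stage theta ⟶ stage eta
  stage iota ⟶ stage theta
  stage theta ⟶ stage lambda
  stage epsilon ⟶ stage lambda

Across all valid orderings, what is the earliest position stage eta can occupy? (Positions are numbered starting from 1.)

5

Working backwards through the constraints from stage eta, its full set of required predecessors is stage epsilon, stage theta, stage iota, stage delta — 4 of them.
With 4 mandatory predecessors, the earliest stage eta can sit is position 4+1 = 5, and placing just those 4 first achieves it.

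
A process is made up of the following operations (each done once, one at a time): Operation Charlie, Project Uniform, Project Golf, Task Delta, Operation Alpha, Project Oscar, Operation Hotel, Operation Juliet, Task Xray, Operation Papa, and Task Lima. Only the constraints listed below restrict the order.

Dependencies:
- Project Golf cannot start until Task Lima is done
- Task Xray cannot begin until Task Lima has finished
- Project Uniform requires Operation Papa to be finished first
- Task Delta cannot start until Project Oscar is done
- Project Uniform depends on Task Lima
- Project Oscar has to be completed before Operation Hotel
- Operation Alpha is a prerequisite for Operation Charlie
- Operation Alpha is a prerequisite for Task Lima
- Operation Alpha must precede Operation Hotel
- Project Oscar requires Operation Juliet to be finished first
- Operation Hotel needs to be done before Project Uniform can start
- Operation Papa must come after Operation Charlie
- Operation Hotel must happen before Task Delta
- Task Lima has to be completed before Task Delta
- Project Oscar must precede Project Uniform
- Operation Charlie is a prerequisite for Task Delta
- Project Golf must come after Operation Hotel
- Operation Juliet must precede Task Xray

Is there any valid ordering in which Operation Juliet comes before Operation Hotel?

Operation Juliet is actually forced before Operation Hotel by the constraints, so certainly some valid ordering has Operation Juliet first.

Yes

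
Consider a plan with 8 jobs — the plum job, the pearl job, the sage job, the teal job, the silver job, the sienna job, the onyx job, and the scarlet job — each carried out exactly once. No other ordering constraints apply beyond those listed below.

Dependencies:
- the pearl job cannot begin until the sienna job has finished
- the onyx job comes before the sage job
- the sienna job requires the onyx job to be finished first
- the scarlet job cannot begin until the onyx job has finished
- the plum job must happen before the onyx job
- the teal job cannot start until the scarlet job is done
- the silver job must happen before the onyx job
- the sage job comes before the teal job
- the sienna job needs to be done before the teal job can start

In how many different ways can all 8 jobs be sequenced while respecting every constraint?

2 jobs have no prerequisites (the plum job, the silver job), so any of them could come first.
Enumerating by repeatedly choosing an available job (one whose prerequisites are all placed) gives 36 distinct complete orderings.

36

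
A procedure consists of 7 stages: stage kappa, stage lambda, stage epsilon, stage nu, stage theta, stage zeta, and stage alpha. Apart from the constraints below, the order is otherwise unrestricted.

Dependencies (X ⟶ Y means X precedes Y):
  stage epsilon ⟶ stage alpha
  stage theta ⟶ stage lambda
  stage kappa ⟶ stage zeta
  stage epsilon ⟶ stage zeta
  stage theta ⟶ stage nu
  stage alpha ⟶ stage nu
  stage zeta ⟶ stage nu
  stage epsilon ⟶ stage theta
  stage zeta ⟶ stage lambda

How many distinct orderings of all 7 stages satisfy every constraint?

41

The stages with no prerequisites are stage kappa, stage epsilon; any of them can be placed first.
Counting all ways to extend the partial order to a total order gives 41.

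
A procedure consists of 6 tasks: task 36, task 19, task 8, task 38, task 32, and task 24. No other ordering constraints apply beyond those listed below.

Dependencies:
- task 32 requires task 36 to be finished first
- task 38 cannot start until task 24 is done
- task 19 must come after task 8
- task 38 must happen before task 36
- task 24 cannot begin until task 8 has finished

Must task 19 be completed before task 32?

No chain of constraints connects task 19 to task 32 in either direction.
A valid ordering placing task 32 before task 19 exists, so the answer is no.

No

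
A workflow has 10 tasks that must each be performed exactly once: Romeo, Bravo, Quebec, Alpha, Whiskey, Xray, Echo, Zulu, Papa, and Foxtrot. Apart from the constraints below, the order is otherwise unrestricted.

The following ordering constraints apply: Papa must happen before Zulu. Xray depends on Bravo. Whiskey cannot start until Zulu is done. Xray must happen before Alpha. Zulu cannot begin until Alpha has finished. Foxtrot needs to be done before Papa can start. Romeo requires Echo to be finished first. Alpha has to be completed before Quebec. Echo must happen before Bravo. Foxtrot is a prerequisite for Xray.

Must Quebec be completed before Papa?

No

No chain of constraints connects Quebec to Papa in either direction.
A valid ordering placing Papa before Quebec exists, so the answer is no.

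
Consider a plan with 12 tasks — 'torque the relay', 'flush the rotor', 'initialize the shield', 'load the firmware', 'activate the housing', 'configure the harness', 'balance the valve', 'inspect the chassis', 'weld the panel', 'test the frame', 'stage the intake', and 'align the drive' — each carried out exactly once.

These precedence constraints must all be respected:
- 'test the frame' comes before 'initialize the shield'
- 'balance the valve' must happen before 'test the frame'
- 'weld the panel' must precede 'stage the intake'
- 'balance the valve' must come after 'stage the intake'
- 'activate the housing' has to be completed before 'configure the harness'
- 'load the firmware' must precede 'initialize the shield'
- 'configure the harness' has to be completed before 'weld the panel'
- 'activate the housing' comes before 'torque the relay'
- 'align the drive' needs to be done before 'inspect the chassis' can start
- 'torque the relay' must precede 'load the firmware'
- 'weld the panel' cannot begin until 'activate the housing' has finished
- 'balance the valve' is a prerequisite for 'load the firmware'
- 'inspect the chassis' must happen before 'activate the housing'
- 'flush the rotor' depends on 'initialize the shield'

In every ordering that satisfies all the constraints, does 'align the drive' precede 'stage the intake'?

Following the dependencies: 'align the drive' → 'inspect the chassis' → 'activate the housing' → 'weld the panel' → 'stage the intake'.
Hence 'align the drive' necessarily comes before 'stage the intake'.

Yes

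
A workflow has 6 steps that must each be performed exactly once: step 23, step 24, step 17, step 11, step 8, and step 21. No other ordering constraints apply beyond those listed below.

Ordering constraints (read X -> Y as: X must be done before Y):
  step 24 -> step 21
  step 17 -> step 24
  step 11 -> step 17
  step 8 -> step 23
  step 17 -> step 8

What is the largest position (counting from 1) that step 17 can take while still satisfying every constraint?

2

Following every chain forward from step 17, the steps that must come later are step 23, step 24, step 8, step 21 — 4 of them.
With 4 mandatory successors out of 6 steps total, the latest slot for step 17 is 6−4 = 2, and it's reachable by doing all non-successors before step 17.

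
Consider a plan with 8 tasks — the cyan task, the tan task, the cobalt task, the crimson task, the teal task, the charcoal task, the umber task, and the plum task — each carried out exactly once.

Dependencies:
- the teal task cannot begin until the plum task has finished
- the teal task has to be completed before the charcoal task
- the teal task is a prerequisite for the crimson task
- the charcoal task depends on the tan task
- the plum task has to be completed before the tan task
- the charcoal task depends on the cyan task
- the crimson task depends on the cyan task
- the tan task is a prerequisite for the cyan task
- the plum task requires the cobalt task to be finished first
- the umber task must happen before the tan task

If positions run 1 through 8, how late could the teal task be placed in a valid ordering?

6

The tasks that are forced after the teal task, directly or by a chain of constraints, are the crimson task, the charcoal task. That's 2 tasks.
With 2 mandatory successors out of 8 tasks total, the latest slot for the teal task is 8−2 = 6, and it's reachable by doing all non-successors before the teal task.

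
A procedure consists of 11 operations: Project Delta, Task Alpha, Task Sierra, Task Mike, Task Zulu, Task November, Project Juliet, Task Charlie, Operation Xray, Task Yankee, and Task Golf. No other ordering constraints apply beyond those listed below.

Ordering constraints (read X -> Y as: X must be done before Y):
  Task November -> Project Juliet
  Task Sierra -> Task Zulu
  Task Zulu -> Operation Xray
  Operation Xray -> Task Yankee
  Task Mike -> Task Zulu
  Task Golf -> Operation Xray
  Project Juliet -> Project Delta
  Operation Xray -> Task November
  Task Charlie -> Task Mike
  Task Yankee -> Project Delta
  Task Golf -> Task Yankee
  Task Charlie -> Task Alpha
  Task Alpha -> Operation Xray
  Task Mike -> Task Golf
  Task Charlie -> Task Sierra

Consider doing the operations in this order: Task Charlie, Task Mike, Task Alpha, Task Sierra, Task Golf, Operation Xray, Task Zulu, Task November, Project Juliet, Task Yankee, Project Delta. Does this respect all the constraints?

The sequence places Operation Xray ahead of Task Zulu.
That contradicts the constraint that Task Zulu must precede Operation Xray.

No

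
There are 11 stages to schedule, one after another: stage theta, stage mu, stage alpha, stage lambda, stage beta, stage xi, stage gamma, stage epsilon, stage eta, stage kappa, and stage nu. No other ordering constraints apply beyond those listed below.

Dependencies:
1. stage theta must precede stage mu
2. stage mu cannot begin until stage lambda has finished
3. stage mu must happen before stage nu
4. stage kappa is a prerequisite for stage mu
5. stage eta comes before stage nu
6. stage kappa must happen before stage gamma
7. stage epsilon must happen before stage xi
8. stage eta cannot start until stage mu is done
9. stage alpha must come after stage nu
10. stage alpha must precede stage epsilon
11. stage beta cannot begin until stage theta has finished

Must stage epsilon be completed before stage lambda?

No

The constraints actually force stage lambda before stage epsilon (via stage lambda → stage mu → stage nu → stage alpha → stage epsilon), not the other way around.
So stage epsilon never precedes stage lambda.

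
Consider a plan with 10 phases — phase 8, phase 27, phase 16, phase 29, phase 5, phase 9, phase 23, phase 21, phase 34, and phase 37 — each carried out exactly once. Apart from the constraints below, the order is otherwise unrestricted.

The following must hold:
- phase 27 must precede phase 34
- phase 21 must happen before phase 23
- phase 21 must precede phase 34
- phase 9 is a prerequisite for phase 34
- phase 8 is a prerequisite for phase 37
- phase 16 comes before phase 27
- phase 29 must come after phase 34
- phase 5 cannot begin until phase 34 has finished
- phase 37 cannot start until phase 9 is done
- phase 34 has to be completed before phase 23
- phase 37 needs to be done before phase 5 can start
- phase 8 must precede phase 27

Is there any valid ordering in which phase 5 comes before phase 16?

No

There is a dependency chain phase 16 → phase 27 → phase 34 → phase 5, so phase 5 always comes after phase 16.
Hence phase 5 can never be scheduled before phase 16.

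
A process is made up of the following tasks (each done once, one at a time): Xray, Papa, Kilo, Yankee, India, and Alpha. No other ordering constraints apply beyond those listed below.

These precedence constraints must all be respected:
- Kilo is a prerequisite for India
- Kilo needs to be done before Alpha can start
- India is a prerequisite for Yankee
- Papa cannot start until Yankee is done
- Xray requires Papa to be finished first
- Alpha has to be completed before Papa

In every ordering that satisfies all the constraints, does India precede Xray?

There is a constraint chain India → Yankee → Papa → Xray.
So India must precede Xray in any valid ordering.

Yes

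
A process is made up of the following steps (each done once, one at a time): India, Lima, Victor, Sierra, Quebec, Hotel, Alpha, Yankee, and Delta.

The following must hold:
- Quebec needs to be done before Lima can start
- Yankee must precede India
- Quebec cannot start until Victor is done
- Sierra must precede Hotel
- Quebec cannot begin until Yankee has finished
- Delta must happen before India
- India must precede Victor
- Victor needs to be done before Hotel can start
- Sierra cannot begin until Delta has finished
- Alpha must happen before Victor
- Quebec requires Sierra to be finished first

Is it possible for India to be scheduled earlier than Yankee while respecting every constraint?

There is a dependency chain Yankee → India, so India always comes after Yankee.
Hence India can never be scheduled before Yankee.

No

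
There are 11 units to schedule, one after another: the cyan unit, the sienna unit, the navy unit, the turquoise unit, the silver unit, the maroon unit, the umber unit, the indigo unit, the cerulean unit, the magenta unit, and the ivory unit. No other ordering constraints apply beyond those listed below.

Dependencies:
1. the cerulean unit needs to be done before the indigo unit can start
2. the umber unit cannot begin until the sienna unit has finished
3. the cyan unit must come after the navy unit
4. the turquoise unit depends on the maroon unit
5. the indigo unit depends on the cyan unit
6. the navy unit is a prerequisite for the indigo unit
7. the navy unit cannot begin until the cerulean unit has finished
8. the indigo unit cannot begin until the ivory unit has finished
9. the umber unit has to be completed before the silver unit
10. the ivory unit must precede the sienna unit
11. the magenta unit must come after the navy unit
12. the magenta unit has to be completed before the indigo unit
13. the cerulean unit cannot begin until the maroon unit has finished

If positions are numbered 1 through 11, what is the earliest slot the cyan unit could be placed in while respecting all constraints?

4

Working backwards through the constraints from the cyan unit, its full set of required predecessors is the navy unit, the maroon unit, the cerulean unit — 3 of them.
With 3 mandatory predecessors, the earliest the cyan unit can sit is position 3+1 = 4, and placing just those 3 first achieves it.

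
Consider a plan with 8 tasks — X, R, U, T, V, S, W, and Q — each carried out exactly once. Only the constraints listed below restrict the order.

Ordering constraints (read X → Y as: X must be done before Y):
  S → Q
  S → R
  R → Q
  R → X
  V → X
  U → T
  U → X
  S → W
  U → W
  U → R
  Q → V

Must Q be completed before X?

Tracing the constraints gives a chain: Q → V → X.
That forces Q before X in every valid schedule.

Yes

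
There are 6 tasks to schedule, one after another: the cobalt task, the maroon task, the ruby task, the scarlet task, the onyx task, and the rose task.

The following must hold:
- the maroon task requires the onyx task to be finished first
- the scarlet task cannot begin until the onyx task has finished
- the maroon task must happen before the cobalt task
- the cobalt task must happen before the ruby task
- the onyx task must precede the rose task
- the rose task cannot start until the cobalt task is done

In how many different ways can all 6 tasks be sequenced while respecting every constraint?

10

Only the onyx task has no prerequisites, so it must go first.
Enumerating by repeatedly choosing an available task (one whose prerequisites are all placed) gives 10 distinct complete orderings.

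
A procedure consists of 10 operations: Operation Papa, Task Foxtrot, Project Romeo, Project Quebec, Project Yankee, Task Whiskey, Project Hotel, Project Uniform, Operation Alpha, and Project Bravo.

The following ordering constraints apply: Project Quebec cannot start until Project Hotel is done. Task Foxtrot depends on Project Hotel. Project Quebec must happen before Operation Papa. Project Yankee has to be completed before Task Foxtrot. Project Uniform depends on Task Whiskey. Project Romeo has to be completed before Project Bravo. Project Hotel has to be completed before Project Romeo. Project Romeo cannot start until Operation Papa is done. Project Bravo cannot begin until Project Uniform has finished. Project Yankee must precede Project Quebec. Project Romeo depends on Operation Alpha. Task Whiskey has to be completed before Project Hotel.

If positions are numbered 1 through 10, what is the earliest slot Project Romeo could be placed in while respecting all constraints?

Every operation that must precede Project Romeo has to come before it. Tracing all chains that end at Project Romeo, those operations are: Operation Papa, Project Quebec, Project Yankee, Task Whiskey, Project Hotel, Operation Alpha — 6 in total.
So at minimum 6 operations come before Project Romeo, putting Project Romeo no earlier than position 7. That position is achievable by scheduling exactly those predecessors first.

7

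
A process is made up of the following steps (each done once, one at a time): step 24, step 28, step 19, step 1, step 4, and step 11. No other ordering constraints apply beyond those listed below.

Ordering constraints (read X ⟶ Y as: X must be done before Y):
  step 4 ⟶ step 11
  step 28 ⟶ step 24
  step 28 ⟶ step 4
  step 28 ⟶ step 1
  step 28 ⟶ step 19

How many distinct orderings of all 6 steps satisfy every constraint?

Step 28 is the only step with nothing required before it, so every ordering starts there.
Counting all ways to extend the partial order to a total order gives 60.

60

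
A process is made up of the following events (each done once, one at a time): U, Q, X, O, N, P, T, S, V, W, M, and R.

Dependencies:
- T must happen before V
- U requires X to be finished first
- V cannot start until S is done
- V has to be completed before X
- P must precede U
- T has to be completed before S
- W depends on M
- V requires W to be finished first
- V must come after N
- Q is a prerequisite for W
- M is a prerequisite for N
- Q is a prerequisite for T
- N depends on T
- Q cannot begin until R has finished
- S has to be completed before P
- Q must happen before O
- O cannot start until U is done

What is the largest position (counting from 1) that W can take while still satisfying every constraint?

Following every chain forward from W, the events that must come later are U, X, O, V — 4 of them.
With 4 mandatory successors out of 12 events total, the latest slot for W is 12−4 = 8, and it's reachable by doing all non-successors before W.

8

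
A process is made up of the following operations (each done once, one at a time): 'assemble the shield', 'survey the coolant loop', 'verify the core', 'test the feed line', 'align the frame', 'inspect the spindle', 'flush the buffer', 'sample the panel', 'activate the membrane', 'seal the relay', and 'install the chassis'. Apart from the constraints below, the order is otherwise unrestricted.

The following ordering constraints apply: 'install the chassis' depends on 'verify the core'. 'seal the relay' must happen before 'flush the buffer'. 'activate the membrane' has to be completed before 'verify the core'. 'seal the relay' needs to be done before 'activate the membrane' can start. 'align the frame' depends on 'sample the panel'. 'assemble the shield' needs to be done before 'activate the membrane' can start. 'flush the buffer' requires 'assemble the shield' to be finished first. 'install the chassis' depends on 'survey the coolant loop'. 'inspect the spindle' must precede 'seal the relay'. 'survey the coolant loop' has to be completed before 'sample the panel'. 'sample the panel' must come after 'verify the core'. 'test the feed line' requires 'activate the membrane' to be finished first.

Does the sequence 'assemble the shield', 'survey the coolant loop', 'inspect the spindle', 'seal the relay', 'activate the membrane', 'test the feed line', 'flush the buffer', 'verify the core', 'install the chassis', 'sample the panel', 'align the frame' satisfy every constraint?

Every stated constraint is respected: 'survey the coolant loop' sits at position 2, ahead of 'sample the panel' at position 10, and each of the other listed pairs likewise has the predecessor earlier in the sequence.

Yes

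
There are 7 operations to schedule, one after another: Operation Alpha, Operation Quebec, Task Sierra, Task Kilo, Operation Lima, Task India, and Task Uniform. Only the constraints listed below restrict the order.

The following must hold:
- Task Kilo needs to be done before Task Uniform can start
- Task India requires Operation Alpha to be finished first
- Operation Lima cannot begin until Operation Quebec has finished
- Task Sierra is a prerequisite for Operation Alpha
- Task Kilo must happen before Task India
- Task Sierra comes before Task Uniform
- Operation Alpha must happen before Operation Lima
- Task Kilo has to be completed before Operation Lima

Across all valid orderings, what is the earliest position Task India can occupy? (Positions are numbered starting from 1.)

4

Working backwards through the constraints from Task India, its full set of required predecessors is Operation Alpha, Task Sierra, Task Kilo — 3 of them.
With 3 mandatory predecessors, the earliest Task India can sit is position 3+1 = 4, and placing just those 3 first achieves it.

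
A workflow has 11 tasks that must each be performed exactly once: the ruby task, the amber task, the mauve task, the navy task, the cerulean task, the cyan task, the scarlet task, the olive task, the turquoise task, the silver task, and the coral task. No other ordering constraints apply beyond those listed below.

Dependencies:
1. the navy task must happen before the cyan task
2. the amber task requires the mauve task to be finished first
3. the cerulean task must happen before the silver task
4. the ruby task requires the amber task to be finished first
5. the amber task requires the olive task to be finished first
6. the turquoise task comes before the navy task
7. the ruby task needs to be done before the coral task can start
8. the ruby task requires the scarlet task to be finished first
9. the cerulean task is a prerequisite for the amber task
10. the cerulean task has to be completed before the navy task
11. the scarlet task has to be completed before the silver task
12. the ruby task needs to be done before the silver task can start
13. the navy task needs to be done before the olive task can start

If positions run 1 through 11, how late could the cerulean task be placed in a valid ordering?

4

The tasks that are forced after the cerulean task, directly or by a chain of constraints, are the ruby task, the amber task, the navy task, the cyan task, the olive task, the silver task, the coral task. That's 7 tasks.
With 7 mandatory successors out of 11 tasks total, the latest slot for the cerulean task is 11−7 = 4, and it's reachable by doing all non-successors before the cerulean task.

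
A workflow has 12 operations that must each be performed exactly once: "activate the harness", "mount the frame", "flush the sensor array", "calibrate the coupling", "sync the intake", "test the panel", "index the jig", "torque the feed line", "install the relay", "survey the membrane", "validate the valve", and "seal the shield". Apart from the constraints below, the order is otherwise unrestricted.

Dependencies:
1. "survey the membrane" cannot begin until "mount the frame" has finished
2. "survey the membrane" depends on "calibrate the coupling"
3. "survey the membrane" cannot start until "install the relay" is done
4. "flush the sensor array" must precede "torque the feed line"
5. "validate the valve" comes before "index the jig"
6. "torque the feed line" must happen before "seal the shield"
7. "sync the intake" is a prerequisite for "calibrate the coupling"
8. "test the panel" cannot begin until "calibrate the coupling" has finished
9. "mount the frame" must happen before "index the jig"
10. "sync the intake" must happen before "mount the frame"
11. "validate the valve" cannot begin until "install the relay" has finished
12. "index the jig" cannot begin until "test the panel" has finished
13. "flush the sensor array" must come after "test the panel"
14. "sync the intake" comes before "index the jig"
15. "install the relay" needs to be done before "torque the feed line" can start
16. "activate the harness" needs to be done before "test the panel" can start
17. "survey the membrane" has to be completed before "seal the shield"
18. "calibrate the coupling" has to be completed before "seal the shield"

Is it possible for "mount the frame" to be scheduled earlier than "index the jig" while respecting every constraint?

Yes

The constraints force "mount the frame" before "index the jig", so yes — every valid ordering has "mount the frame" earlier.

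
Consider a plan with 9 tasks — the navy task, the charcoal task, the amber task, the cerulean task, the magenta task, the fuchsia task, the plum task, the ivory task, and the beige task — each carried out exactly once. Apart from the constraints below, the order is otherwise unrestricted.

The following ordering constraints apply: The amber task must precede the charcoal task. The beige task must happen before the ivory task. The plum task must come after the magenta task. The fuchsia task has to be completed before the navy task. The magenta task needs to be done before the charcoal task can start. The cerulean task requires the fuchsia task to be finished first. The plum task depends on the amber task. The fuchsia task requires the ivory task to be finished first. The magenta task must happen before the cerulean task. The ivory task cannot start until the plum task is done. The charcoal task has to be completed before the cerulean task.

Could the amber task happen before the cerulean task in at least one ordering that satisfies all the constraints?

Yes

The constraints force the amber task before the cerulean task, so yes — every valid ordering has the amber task earlier.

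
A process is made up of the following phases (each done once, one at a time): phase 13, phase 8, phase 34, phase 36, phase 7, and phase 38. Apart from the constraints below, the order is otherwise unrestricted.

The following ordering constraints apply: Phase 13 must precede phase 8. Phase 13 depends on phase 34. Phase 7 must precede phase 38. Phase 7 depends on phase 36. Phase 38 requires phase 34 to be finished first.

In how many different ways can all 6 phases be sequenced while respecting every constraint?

2 phases have no prerequisites (phase 34, phase 36), so any of them could come first.
Systematically extending each partial ordering one phase at a time and counting, there are 19 complete orderings.

19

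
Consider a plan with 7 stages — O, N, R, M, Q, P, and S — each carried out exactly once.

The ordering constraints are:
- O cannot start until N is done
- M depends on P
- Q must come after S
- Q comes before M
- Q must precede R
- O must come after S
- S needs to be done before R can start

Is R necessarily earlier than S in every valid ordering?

There is a chain S → R, which puts S before R.
So R never precedes S.

No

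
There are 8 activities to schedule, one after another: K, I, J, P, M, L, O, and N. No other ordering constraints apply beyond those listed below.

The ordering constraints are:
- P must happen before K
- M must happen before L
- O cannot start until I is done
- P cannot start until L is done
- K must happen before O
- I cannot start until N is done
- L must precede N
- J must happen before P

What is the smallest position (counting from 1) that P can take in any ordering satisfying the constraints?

Every activity that must precede P has to come before it. Tracing all chains that end at P, those activities are: J, M, L — 3 in total.
With 3 mandatory predecessors, the earliest P can sit is position 3+1 = 4, and placing just those 3 first achieves it.

4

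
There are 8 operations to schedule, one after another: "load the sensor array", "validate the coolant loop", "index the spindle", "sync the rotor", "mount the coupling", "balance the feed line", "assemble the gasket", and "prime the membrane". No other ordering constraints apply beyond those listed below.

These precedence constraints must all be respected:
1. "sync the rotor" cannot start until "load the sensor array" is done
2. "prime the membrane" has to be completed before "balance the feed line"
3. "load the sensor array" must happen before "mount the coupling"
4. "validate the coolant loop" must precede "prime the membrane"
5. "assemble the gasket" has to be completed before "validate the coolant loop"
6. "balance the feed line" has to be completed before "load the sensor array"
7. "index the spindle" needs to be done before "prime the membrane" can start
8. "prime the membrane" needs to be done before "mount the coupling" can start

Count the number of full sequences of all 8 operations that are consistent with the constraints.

The operations with no prerequisites are "index the spindle", "assemble the gasket"; any of them can be placed first.
Counting all ways to extend the partial order to a total order gives 6.

6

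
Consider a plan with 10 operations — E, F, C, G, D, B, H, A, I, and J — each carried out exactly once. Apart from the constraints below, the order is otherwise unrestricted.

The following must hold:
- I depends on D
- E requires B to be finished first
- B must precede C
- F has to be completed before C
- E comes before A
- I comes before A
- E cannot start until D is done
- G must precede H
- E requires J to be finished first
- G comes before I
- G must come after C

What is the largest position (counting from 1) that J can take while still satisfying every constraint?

8

Every operation that must follow J has to come after it. Tracing all chains starting from J, those operations are: E, A — 2 in total.
So at least 2 operations follow J, putting J no later than position 8. That position is achievable by scheduling everything else first.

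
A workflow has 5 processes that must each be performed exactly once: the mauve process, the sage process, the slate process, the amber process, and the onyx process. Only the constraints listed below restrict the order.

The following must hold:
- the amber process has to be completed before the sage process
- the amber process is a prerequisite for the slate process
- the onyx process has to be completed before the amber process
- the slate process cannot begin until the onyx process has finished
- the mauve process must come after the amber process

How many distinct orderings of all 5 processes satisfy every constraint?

The onyx process is the only process with nothing required before it, so every ordering starts there.
Systematically extending each partial ordering one process at a time and counting, there are 6 complete orderings.

6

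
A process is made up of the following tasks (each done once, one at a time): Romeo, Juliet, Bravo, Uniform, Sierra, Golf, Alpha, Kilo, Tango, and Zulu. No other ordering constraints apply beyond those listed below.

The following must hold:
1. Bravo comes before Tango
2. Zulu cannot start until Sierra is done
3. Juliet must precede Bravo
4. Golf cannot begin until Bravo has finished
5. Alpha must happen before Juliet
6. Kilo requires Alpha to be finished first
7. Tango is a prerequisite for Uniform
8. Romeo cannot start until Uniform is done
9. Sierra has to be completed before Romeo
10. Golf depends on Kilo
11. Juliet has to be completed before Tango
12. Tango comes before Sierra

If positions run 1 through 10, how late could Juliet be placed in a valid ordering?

The tasks that are forced after Juliet, directly or by a chain of constraints, are Romeo, Bravo, Uniform, Sierra, Golf, Tango, Zulu. That's 7 tasks.
With 7 mandatory successors out of 10 tasks total, the latest slot for Juliet is 10−7 = 3, and it's reachable by doing all non-successors before Juliet.

3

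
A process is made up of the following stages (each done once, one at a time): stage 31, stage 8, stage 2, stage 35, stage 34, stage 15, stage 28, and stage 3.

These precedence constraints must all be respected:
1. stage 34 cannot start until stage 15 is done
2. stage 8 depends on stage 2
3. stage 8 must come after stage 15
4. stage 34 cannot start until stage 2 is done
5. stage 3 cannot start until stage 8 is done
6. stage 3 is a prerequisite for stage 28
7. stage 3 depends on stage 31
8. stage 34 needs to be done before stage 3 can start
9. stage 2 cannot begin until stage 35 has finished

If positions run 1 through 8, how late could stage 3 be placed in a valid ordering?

7

Following the constraints forward from stage 3, its only required successor is stage 28.
So at least 1 stage follows stage 3, putting stage 3 no later than position 7. That position is achievable by scheduling everything else first.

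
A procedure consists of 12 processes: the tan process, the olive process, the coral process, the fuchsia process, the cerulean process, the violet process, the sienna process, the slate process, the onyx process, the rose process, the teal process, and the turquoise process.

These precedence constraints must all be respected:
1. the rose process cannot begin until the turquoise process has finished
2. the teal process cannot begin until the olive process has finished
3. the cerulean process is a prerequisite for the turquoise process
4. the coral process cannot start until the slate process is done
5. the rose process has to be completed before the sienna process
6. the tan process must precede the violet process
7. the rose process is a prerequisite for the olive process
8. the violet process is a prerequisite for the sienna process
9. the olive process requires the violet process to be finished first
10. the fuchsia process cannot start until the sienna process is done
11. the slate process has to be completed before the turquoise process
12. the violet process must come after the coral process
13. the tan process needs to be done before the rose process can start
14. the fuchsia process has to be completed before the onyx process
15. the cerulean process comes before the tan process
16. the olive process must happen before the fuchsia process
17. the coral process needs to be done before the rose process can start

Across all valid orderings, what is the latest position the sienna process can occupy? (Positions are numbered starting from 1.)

Following every chain forward from the sienna process, the processes that must come later are the fuchsia process, the onyx process — 2 of them.
With 2 mandatory successors out of 12 processes total, the latest slot for the sienna process is 12−2 = 10, and it's reachable by doing all non-successors before the sienna process.

10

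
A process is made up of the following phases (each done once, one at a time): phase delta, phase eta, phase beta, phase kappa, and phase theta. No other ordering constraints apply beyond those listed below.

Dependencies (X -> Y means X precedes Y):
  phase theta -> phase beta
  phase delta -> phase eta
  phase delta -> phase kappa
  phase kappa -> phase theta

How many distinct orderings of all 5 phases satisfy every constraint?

Phase delta is the only phase with nothing required before it, so every ordering starts there.
Enumerating by repeatedly choosing an available phase (one whose prerequisites are all placed) gives 4 distinct complete orderings.

4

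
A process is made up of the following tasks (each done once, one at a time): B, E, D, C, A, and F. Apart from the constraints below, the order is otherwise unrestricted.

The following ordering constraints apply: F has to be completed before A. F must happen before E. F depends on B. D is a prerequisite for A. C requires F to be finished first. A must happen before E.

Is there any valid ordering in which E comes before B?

No

Following B → F → E, B must precede E in every valid ordering.
So no valid ordering can have E before B.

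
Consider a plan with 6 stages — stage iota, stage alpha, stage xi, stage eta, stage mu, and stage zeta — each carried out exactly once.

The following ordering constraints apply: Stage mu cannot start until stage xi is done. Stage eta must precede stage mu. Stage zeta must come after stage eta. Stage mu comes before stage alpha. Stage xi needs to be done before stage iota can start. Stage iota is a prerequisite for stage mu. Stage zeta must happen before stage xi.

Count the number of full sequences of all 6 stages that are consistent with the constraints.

Stage eta is the only stage with nothing required before it, so every ordering starts there.
Every stage is then forced in turn, so only 1 complete ordering is consistent with the constraints.

1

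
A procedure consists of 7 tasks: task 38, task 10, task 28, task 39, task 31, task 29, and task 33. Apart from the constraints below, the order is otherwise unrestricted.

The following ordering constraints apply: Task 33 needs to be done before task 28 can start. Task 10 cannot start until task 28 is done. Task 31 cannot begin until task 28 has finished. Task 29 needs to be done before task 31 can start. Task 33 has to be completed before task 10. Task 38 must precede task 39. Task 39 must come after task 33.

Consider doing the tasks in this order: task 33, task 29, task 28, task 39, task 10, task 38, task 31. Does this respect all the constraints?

In the proposed order, task 39 appears before task 38.
But one of the constraints requires task 38 before task 39, so this ordering violates it.

No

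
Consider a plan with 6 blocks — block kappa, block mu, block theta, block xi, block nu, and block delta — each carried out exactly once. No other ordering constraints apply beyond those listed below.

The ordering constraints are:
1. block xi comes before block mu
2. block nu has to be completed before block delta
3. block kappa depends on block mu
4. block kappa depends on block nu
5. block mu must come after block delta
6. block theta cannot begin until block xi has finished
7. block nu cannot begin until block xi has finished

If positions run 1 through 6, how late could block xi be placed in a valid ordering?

The blocks that are forced after block xi, directly or by a chain of constraints, are block kappa, block mu, block theta, block nu, block delta. That's 5 blocks.
With 5 mandatory successors out of 6 blocks total, the latest slot for block xi is 6−5 = 1, and it's reachable by doing all non-successors before block xi.

1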